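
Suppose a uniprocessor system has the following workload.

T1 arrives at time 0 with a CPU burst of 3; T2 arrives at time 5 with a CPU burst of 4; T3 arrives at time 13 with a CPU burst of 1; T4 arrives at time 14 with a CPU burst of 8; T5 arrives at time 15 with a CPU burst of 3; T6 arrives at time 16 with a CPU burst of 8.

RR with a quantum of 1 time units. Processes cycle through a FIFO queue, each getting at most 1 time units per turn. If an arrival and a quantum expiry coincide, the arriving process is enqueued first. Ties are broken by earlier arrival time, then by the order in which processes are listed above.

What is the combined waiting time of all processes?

Schedule: | T1 0-3 | idle 3-5 | T2 5-9 | idle 9-13 | T3 13-14 | T4 14-15 | T5 15-16 | T4 16-17 | T6 17-18 | T5 18-19 | T4 19-20 | T6 20-21 | T5 21-22 | T4 22-23 | T6 23-24 | T4 24-25 | T6 25-26 | T4 26-27 | T6 27-28 | T4 28-29 | T6 29-30 | T4 30-31 | T6 31-33 |
Completion: T1=3  T2=9  T3=14  T4=31  T5=22  T6=33
Waiting = turnaround − burst: T1=0, T2=0, T3=0, T4=9, T5=4, T6=9
Total waiting = 0 + 0 + 0 + 9 + 4 + 9 = 22

22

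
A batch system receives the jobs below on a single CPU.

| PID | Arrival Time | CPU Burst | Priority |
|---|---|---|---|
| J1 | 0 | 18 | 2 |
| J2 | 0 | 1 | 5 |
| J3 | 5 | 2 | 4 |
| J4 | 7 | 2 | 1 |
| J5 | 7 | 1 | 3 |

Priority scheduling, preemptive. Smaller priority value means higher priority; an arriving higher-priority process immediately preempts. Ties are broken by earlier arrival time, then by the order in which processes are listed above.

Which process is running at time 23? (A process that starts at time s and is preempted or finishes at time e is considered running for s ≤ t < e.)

Gantt: | J1 0-7 | J4 7-9 | J1 9-20 | J5 20-21 | J3 21-23 | J2 23-24 |
Completion: J1=20  J2=24  J3=23  J4=9  J5=21
Turnaround (C−A): J1=20  J2=24  J3=18  J4=2  J5=14

J2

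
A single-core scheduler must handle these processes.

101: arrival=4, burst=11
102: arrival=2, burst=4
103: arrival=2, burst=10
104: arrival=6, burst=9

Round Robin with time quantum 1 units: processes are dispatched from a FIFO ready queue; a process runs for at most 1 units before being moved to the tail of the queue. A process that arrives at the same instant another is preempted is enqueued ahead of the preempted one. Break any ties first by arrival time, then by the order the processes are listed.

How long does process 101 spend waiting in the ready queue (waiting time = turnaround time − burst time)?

21

Gantt: | idle 0-2 | 102 2-3 | 103 3-4 | 102 4-5 | 101 5-6 | 103 6-7 | 102 7-8 | 104 8-9 | 101 9-10 | 103 10-11 | 102 11-12 | 104 12-13 | 101 13-14 | 103 14-15 | 104 15-16 | 101 16-17 | 103 17-18 | 104 18-19 | 101 19-20 | 103 20-21 | 104 21-22 | 101 22-23 | 103 23-24 | 104 24-25 | 101 25-26 | 103 26-27 | 104 27-28 | 101 28-29 | 103 29-30 | 104 30-31 | 101 31-32 | 103 32-33 | 104 33-34 | 101 34-36 |
Completion: 101=36  102=12  103=33  104=34
Waiting(101) = turnaround − burst = 32 − 11 = 21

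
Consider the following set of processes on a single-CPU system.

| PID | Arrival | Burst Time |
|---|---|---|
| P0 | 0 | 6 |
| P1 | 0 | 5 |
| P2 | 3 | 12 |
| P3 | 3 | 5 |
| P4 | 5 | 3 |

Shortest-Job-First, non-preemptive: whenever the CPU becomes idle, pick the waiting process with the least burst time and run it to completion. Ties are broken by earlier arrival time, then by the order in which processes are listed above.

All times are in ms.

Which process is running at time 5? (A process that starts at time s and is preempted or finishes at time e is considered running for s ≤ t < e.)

P4

Schedule: | P1 0-5 | P4 5-8 | P3 8-13 | P0 13-19 | P2 19-31 |
Completion: P0=19  P1=5  P2=31  P3=13  P4=8
Turnaround (C−A): P0=19  P1=5  P2=28  P3=10  P4=3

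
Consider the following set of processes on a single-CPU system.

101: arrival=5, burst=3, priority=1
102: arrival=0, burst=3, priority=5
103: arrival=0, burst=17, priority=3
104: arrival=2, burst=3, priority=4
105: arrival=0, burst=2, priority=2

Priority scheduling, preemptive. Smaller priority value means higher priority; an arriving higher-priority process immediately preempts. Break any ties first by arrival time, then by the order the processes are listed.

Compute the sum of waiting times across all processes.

50

Timeline: | 105 0-2 | 103 2-5 | 101 5-8 | 103 8-22 | 104 22-25 | 102 25-28 |
Completion: 101=8  102=28  103=22  104=25  105=2
Turnaround (C−A): 101=3  102=28  103=22  104=23  105=2
Waiting = turnaround − burst: 101=0, 102=25, 103=5, 104=20, 105=0
Total waiting = 0 + 25 + 5 + 20 + 0 = 50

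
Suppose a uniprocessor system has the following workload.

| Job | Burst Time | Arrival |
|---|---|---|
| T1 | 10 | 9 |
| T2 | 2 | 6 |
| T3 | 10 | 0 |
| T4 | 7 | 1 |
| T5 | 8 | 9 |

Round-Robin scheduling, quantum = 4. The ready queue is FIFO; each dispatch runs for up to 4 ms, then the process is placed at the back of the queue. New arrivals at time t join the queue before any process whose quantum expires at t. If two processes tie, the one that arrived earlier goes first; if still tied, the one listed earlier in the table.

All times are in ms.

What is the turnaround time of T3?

27

Gantt: | T3 0-4 | T4 4-8 | T3 8-12 | T2 12-14 | T4 14-17 | T1 17-21 | T5 21-25 | T3 25-27 | T1 27-31 | T5 31-35 | T1 35-37 |
Completion: T1=37  T2=14  T3=27  T4=17  T5=35
Turnaround (C−A): T1=28  T2=8  T3=27  T4=16  T5=26
Turnaround(T3) = completion − arrival = 27 − 0 = 27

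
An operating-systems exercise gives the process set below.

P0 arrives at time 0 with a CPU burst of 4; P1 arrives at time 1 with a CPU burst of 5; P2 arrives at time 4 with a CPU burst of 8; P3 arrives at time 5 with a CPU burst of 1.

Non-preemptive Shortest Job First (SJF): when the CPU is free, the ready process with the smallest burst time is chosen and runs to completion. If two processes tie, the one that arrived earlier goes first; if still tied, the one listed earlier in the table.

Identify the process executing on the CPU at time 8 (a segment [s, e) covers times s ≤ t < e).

P1

Timeline: | P0 0-4 | P1 4-9 | P3 9-10 | P2 10-18 |
Completion: P0=4  P1=9  P2=18  P3=10
Turnaround (C−A): P0=4  P1=8  P2=14  P3=5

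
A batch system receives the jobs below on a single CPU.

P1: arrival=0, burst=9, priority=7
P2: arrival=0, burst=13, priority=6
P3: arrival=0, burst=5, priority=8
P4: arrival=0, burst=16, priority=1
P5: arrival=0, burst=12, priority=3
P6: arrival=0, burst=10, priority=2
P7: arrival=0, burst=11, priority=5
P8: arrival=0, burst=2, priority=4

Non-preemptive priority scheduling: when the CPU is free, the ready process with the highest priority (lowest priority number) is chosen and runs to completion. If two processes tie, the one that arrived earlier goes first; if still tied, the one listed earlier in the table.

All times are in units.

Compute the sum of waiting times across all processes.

Gantt: | P4 0-16 | P6 16-26 | P5 26-38 | P8 38-40 | P7 40-51 | P2 51-64 | P1 64-73 | P3 73-78 |
Completion: P1=73  P2=64  P3=78  P4=16  P5=38  P6=26  P7=51  P8=40
Waiting = turnaround − burst: P1=64, P2=51, P3=73, P4=0, P5=26, P6=16, P7=40, P8=38
Total waiting = 64 + 51 + 73 + 0 + 26 + 16 + 40 + 38 = 308

308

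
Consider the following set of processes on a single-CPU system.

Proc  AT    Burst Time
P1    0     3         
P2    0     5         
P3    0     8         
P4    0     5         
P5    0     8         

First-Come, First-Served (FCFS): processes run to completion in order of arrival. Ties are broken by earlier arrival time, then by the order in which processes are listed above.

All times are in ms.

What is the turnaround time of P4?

21

Schedule: | P1 0-3 | P2 3-8 | P3 8-16 | P4 16-21 | P5 21-29 |
Completion: P1=3  P2=8  P3=16  P4=21  P5=29
Turnaround(P4) = completion − arrival = 21 − 0 = 21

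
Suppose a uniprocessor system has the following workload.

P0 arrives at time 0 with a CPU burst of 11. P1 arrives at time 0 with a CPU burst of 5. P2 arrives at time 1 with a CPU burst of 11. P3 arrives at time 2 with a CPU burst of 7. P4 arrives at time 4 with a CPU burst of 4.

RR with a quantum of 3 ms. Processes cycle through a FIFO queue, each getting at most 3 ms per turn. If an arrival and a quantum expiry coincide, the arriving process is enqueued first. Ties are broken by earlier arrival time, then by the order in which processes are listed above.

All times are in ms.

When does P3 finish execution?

34

Schedule: | P0 0-3 | P1 3-6 | P2 6-9 | P3 9-12 | P0 12-15 | P4 15-18 | P1 18-20 | P2 20-23 | P3 23-26 | P0 26-29 | P4 29-30 | P2 30-33 | P3 33-34 | P0 34-36 | P2 36-38 |
Completion: P0=36  P1=20  P2=38  P3=34  P4=30
Turnaround (C−A): P0=36  P1=20  P2=37  P3=32  P4=26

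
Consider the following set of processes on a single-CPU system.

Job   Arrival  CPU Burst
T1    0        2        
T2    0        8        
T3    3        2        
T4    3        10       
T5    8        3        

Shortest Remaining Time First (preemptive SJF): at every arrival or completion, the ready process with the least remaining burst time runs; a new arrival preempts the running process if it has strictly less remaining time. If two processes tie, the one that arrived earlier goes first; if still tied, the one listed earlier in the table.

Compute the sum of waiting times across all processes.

19

Schedule: | T1 0-2 | T2 2-3 | T3 3-5 | T2 5-8 | T5 8-11 | T2 11-15 | T4 15-25 |
Completion: T1=2  T2=15  T3=5  T4=25  T5=11
Turnaround (C−A): T1=2  T2=15  T3=2  T4=22  T5=3
Waiting = turnaround − burst: T1=0, T2=7, T3=0, T4=12, T5=0
Total waiting = 0 + 7 + 0 + 12 + 0 = 19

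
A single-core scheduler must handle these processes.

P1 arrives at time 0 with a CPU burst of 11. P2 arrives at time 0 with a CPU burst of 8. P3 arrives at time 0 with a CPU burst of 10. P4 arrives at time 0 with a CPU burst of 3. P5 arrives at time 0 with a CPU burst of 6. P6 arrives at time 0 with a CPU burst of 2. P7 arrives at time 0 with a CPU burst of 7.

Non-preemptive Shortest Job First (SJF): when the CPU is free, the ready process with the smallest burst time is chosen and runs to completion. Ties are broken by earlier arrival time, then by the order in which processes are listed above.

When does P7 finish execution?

Schedule: | P6 0-2 | P4 2-5 | P5 5-11 | P7 11-18 | P2 18-26 | P3 26-36 | P1 36-47 |
Completion: P1=47  P2=26  P3=36  P4=5  P5=11  P6=2  P7=18
Turnaround (C−A): P1=47  P2=26  P3=36  P4=5  P5=11  P6=2  P7=18

18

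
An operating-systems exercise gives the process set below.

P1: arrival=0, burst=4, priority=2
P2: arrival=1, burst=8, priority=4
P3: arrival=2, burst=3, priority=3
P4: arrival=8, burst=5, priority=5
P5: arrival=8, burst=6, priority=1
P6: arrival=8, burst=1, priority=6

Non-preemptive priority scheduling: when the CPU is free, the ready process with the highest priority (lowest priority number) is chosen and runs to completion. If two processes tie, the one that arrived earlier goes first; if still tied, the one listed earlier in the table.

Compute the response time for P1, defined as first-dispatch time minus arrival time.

Gantt: | P1 0-4 | P3 4-7 | P2 7-15 | P5 15-21 | P4 21-26 | P6 26-27 |
Completion: P1=4  P2=15  P3=7  P4=26  P5=21  P6=27
Turnaround (C−A): P1=4  P2=14  P3=5  P4=18  P5=13  P6=19
Response(P1) = first start − arrival = 0 − 0 = 0

0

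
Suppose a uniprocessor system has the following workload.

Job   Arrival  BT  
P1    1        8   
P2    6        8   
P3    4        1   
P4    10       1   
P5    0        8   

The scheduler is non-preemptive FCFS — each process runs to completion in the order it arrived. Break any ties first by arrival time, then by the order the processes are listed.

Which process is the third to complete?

Gantt: | P5 0-8 | P1 8-16 | P3 16-17 | P2 17-25 | P4 25-26 |
Completion: P1=16  P2=25  P3=17  P4=26  P5=8
Turnaround (C−A): P1=15  P2=19  P3=13  P4=16  P5=8
Finish order: P5 → P1 → P3 → P2 → P4

P3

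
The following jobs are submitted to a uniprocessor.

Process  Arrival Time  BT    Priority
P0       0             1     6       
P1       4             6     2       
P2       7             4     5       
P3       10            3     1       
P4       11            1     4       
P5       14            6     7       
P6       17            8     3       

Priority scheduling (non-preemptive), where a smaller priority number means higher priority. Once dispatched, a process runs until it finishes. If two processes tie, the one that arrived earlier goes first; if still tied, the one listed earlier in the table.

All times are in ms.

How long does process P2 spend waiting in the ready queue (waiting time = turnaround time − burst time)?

Schedule: | P0 0-1 | idle 1-4 | P1 4-10 | P3 10-13 | P4 13-14 | P2 14-18 | P6 18-26 | P5 26-32 |
Completion: P0=1  P1=10  P2=18  P3=13  P4=14  P5=32  P6=26
Waiting(P2) = turnaround − burst = 11 − 4 = 7

7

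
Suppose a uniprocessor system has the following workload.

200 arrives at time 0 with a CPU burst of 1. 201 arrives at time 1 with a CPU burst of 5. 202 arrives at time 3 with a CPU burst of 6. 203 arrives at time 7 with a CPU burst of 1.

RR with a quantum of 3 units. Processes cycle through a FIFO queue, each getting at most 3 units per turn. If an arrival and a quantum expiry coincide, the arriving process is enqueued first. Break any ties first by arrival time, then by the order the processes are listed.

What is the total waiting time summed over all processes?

Timeline: | 200 0-1 | 201 1-4 | 202 4-7 | 201 7-9 | 203 9-10 | 202 10-13 |
Completion: 200=1  201=9  202=13  203=10
Turnaround (C−A): 200=1  201=8  202=10  203=3
Waiting = turnaround − burst: 200=0, 201=3, 202=4, 203=2
Total waiting = 0 + 3 + 4 + 2 = 9

9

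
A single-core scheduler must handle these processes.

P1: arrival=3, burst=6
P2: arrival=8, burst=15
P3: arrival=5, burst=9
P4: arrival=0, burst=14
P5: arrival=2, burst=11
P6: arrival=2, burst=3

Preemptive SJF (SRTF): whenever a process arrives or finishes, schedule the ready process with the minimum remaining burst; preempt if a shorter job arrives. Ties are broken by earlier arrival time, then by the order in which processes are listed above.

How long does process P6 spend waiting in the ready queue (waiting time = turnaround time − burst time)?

0

Timeline: | P4 0-2 | P6 2-5 | P1 5-11 | P3 11-20 | P5 20-31 | P4 31-43 | P2 43-58 |
Completion: P1=11  P2=58  P3=20  P4=43  P5=31  P6=5
Waiting(P6) = turnaround − burst = 3 − 3 = 0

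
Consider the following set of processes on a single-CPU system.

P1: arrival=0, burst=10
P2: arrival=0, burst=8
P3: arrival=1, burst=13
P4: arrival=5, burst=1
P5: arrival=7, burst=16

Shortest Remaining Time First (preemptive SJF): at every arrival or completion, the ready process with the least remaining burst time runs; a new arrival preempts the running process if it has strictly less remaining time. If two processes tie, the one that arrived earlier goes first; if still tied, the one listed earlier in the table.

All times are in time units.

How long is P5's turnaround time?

41

Gantt: | P2 0-5 | P4 5-6 | P2 6-9 | P1 9-19 | P3 19-32 | P5 32-48 |
Completion: P1=19  P2=9  P3=32  P4=6  P5=48
Turnaround (C−A): P1=19  P2=9  P3=31  P4=1  P5=41
Turnaround(P5) = completion − arrival = 48 − 7 = 41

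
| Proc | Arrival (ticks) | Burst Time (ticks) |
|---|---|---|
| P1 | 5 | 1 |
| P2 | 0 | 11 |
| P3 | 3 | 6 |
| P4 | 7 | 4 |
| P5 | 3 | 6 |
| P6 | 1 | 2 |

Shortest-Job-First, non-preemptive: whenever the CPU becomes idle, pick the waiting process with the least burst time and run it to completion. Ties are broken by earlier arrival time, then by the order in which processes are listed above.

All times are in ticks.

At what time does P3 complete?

Gantt: | P2 0-11 | P1 11-12 | P6 12-14 | P4 14-18 | P3 18-24 | P5 24-30 |
Completion: P1=12  P2=11  P3=24  P4=18  P5=30  P6=14

24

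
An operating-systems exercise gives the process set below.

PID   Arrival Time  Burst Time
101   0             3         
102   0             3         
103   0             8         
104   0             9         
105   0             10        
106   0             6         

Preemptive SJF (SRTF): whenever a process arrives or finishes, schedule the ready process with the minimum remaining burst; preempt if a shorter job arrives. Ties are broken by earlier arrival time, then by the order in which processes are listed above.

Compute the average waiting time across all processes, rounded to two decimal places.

11.67

Gantt: | 101 0-3 | 102 3-6 | 106 6-12 | 103 12-20 | 104 20-29 | 105 29-39 |
Completion: 101=3  102=6  103=20  104=29  105=39  106=12
Turnaround (C−A): 101=3  102=6  103=20  104=29  105=39  106=12
Waiting times: 101=0, 102=3, 103=12, 104=20, 105=29, 106=6
Average waiting = (0+3+12+20+29+6) / 6 = 70/6 = 11.67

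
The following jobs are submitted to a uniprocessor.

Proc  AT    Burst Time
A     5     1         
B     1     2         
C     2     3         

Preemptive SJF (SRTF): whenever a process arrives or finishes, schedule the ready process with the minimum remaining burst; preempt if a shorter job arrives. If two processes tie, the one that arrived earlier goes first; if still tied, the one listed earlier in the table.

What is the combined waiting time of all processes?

Timeline: | idle 0-1 | B 1-3 | C 3-6 | A 6-7 |
Completion: A=7  B=3  C=6
Waiting = turnaround − burst: A=1, B=0, C=1
Total waiting = 1 + 0 + 1 = 2

2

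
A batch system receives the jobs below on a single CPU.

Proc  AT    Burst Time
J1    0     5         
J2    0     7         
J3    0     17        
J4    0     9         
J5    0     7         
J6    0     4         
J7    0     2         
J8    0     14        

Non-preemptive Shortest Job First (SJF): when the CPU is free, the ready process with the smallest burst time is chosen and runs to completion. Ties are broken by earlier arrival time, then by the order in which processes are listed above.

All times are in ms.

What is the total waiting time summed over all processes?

144

Gantt: | J7 0-2 | J6 2-6 | J1 6-11 | J2 11-18 | J5 18-25 | J4 25-34 | J8 34-48 | J3 48-65 |
Completion: J1=11  J2=18  J3=65  J4=34  J5=25  J6=6  J7=2  J8=48
Turnaround (C−A): J1=11  J2=18  J3=65  J4=34  J5=25  J6=6  J7=2  J8=48
Waiting = turnaround − burst: J1=6, J2=11, J3=48, J4=25, J5=18, J6=2, J7=0, J8=34
Total waiting = 6 + 11 + 48 + 25 + 18 + 2 + 0 + 34 = 144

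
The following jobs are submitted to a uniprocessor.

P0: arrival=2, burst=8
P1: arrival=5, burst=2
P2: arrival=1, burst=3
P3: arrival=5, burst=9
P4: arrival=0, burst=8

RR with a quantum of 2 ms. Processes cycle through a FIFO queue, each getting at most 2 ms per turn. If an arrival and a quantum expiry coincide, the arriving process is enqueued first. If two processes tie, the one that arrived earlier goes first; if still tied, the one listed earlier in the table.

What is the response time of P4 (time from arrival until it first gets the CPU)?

Schedule: | P4 0-2 | P2 2-4 | P0 4-6 | P4 6-8 | P2 8-9 | P1 9-11 | P3 11-13 | P0 13-15 | P4 15-17 | P3 17-19 | P0 19-21 | P4 21-23 | P3 23-25 | P0 25-27 | P3 27-30 |
Completion: P0=27  P1=11  P2=9  P3=30  P4=23
Response(P4) = first start − arrival = 0 − 0 = 0

0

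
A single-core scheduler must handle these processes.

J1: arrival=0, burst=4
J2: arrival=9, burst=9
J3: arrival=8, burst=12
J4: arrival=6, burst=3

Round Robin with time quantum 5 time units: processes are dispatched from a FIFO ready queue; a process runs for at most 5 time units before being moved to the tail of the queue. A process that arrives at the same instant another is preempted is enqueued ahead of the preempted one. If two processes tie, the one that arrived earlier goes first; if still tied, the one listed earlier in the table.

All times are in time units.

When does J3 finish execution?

Gantt: | J1 0-4 | idle 4-6 | J4 6-9 | J3 9-14 | J2 14-19 | J3 19-24 | J2 24-28 | J3 28-30 |
Completion: J1=4  J2=28  J3=30  J4=9

30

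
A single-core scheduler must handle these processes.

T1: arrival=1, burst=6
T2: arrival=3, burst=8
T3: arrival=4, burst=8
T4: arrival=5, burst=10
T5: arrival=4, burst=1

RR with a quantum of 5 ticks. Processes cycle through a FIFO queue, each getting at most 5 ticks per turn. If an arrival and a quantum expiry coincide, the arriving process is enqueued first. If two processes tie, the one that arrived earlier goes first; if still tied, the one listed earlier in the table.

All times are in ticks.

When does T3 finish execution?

Gantt: | idle 0-1 | T1 1-6 | T2 6-11 | T3 11-16 | T5 16-17 | T4 17-22 | T1 22-23 | T2 23-26 | T3 26-29 | T4 29-34 |
Completion: T1=23  T2=26  T3=29  T4=34  T5=17

29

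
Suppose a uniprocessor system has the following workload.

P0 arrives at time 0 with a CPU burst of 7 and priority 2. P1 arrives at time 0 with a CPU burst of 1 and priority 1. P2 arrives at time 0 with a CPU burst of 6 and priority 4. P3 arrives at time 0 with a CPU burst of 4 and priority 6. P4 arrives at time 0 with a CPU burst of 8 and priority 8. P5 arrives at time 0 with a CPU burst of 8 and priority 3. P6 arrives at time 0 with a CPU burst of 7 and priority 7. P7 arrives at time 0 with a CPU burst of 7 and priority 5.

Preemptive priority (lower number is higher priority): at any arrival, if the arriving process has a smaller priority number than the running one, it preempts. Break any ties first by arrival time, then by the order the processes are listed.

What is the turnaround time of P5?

Schedule: | P1 0-1 | P0 1-8 | P5 8-16 | P2 16-22 | P7 22-29 | P3 29-33 | P6 33-40 | P4 40-48 |
Completion: P0=8  P1=1  P2=22  P3=33  P4=48  P5=16  P6=40  P7=29
Turnaround(P5) = completion − arrival = 16 − 0 = 16

16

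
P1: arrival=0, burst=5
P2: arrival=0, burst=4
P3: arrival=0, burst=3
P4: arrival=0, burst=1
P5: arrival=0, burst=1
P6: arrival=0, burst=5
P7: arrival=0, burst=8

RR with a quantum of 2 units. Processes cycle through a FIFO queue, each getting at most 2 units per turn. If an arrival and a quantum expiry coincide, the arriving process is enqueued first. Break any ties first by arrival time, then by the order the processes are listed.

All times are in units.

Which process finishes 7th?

Timeline: | P1 0-2 | P2 2-4 | P3 4-6 | P4 6-7 | P5 7-8 | P6 8-10 | P7 10-12 | P1 12-14 | P2 14-16 | P3 16-17 | P6 17-19 | P7 19-21 | P1 21-22 | P6 22-23 | P7 23-27 |
Completion: P1=22  P2=16  P3=17  P4=7  P5=8  P6=23  P7=27
Turnaround (C−A): P1=22  P2=16  P3=17  P4=7  P5=8  P6=23  P7=27
Finish order: P4 → P5 → P2 → P3 → P1 → P6 → P7

P7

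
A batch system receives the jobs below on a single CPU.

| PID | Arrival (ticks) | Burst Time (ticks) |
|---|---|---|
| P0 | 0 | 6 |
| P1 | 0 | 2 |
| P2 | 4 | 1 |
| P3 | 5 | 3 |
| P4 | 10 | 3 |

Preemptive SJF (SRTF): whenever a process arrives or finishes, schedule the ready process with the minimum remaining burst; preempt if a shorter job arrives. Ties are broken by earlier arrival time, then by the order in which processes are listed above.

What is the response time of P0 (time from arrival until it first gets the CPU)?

2

Timeline: | P1 0-2 | P0 2-4 | P2 4-5 | P3 5-8 | P0 8-12 | P4 12-15 |
Completion: P0=12  P1=2  P2=5  P3=8  P4=15
Turnaround (C−A): P0=12  P1=2  P2=1  P3=3  P4=5
Response(P0) = first start − arrival = 2 − 0 = 2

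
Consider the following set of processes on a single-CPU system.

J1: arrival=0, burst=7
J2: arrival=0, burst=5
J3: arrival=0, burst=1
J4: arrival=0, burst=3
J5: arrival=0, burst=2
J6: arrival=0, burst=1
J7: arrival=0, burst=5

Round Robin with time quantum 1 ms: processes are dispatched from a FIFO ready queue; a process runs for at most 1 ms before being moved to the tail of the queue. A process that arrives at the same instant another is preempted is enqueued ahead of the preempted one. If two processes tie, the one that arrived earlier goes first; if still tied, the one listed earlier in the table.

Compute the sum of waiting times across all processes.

78

Timeline: | J1 0-1 | J2 1-2 | J3 2-3 | J4 3-4 | J5 4-5 | J6 5-6 | J7 6-7 | J1 7-8 | J2 8-9 | J4 9-10 | J5 10-11 | J7 11-12 | J1 12-13 | J2 13-14 | J4 14-15 | J7 15-16 | J1 16-17 | J2 17-18 | J7 18-19 | J1 19-20 | J2 20-21 | J7 21-22 | J1 22-24 |
Completion: J1=24  J2=21  J3=3  J4=15  J5=11  J6=6  J7=22
Turnaround (C−A): J1=24  J2=21  J3=3  J4=15  J5=11  J6=6  J7=22
Waiting = turnaround − burst: J1=17, J2=16, J3=2, J4=12, J5=9, J6=5, J7=17
Total waiting = 17 + 16 + 2 + 12 + 9 + 5 + 17 = 78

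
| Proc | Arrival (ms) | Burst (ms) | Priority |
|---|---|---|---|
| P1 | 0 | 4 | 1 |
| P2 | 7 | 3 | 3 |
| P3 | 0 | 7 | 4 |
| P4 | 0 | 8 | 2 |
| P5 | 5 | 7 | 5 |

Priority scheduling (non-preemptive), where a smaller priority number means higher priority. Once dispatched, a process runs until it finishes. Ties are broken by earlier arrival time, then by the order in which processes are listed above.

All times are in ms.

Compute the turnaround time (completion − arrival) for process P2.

8

Schedule: | P1 0-4 | P4 4-12 | P2 12-15 | P3 15-22 | P5 22-29 |
Completion: P1=4  P2=15  P3=22  P4=12  P5=29
Turnaround (C−A): P1=4  P2=8  P3=22  P4=12  P5=24
Turnaround(P2) = completion − arrival = 15 − 7 = 8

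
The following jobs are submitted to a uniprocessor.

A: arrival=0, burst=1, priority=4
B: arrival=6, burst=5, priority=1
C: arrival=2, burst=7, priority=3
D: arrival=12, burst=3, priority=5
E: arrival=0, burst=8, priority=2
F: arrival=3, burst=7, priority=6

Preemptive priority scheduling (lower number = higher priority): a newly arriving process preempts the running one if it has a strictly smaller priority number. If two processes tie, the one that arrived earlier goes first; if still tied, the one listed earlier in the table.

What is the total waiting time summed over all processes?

Timeline: | E 0-6 | B 6-11 | E 11-13 | C 13-20 | A 20-21 | D 21-24 | F 24-31 |
Completion: A=21  B=11  C=20  D=24  E=13  F=31
Waiting = turnaround − burst: A=20, B=0, C=11, D=9, E=5, F=21
Total waiting = 20 + 0 + 11 + 9 + 5 + 21 = 66

66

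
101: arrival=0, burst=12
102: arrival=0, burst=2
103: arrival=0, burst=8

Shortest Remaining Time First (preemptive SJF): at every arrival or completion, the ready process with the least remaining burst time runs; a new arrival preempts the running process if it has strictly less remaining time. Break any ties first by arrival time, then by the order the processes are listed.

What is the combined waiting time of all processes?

Timeline: | 102 0-2 | 103 2-10 | 101 10-22 |
Completion: 101=22  102=2  103=10
Turnaround (C−A): 101=22  102=2  103=10
Waiting = turnaround − burst: 101=10, 102=0, 103=2
Total waiting = 10 + 0 + 2 = 12

12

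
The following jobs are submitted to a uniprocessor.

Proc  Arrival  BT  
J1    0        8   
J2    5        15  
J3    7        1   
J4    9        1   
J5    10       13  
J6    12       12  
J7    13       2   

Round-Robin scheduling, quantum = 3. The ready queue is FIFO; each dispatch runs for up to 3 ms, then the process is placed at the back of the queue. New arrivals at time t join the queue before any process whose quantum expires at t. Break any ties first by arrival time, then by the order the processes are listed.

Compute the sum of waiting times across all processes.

Schedule: | J1 0-6 | J2 6-9 | J1 9-11 | J3 11-12 | J4 12-13 | J2 13-16 | J5 16-19 | J6 19-22 | J7 22-24 | J2 24-27 | J5 27-30 | J6 30-33 | J2 33-36 | J5 36-39 | J6 39-42 | J2 42-45 | J5 45-48 | J6 48-51 | J5 51-52 |
Completion: J1=11  J2=45  J3=12  J4=13  J5=52  J6=51  J7=24
Turnaround (C−A): J1=11  J2=40  J3=5  J4=4  J5=42  J6=39  J7=11
Waiting = turnaround − burst: J1=3, J2=25, J3=4, J4=3, J5=29, J6=27, J7=9
Total waiting = 3 + 25 + 4 + 3 + 29 + 27 + 9 = 100

100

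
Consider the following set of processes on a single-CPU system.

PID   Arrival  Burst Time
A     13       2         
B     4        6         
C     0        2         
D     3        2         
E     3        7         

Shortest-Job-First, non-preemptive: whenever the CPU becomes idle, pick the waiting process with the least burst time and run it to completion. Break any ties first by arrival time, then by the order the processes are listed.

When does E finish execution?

18

Gantt: | C 0-2 | idle 2-3 | D 3-5 | B 5-11 | E 11-18 | A 18-20 |
Completion: A=20  B=11  C=2  D=5  E=18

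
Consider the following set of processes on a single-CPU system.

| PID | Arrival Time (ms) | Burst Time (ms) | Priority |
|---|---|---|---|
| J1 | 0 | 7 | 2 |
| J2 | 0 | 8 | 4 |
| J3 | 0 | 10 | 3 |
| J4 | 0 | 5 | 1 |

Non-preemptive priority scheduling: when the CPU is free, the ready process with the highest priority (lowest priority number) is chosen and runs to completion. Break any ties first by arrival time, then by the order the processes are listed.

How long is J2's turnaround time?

Timeline: | J4 0-5 | J1 5-12 | J3 12-22 | J2 22-30 |
Completion: J1=12  J2=30  J3=22  J4=5
Turnaround (C−A): J1=12  J2=30  J3=22  J4=5
Turnaround(J2) = completion − arrival = 30 − 0 = 30

30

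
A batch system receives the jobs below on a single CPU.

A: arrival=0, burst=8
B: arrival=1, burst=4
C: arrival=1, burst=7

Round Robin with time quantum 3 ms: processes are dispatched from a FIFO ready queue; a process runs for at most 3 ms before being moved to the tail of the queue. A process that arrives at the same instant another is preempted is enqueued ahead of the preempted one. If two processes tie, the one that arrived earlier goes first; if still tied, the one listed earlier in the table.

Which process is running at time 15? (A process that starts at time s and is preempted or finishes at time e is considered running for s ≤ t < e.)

Schedule: | A 0-3 | B 3-6 | C 6-9 | A 9-12 | B 12-13 | C 13-16 | A 16-18 | C 18-19 |
Completion: A=18  B=13  C=19
Turnaround (C−A): A=18  B=12  C=18

C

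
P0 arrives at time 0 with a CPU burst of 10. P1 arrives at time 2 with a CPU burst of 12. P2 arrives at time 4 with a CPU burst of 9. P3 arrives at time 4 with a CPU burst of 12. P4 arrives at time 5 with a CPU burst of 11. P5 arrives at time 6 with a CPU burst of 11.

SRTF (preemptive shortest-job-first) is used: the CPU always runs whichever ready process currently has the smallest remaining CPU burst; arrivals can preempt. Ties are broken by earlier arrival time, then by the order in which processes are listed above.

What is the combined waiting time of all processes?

Schedule: | P0 0-10 | P2 10-19 | P4 19-30 | P5 30-41 | P1 41-53 | P3 53-65 |
Completion: P0=10  P1=53  P2=19  P3=65  P4=30  P5=41
Turnaround (C−A): P0=10  P1=51  P2=15  P3=61  P4=25  P5=35
Waiting = turnaround − burst: P0=0, P1=39, P2=6, P3=49, P4=14, P5=24
Total waiting = 0 + 39 + 6 + 49 + 14 + 24 = 132

132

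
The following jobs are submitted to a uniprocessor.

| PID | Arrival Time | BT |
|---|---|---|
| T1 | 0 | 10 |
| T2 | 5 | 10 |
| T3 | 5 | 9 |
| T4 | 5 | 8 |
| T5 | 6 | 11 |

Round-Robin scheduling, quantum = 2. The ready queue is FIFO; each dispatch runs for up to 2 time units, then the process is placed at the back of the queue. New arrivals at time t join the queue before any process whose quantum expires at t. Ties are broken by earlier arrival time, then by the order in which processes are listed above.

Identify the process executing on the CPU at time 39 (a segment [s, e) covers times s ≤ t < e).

T4

Timeline: | T1 0-6 | T2 6-8 | T3 8-10 | T4 10-12 | T5 12-14 | T1 14-16 | T2 16-18 | T3 18-20 | T4 20-22 | T5 22-24 | T1 24-26 | T2 26-28 | T3 28-30 | T4 30-32 | T5 32-34 | T2 34-36 | T3 36-38 | T4 38-40 | T5 40-42 | T2 42-44 | T3 44-45 | T5 45-48 |
Completion: T1=26  T2=44  T3=45  T4=40  T5=48
Turnaround (C−A): T1=26  T2=39  T3=40  T4=35  T5=42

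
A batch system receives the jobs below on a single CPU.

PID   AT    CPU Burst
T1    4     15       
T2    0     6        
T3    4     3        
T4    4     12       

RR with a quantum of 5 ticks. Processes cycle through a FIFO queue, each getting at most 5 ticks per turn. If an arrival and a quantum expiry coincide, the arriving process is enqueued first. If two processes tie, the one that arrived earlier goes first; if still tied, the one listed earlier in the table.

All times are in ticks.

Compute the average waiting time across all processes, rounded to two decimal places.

Schedule: | T2 0-5 | T1 5-10 | T3 10-13 | T4 13-18 | T2 18-19 | T1 19-24 | T4 24-29 | T1 29-34 | T4 34-36 |
Completion: T1=34  T2=19  T3=13  T4=36
Turnaround (C−A): T1=30  T2=19  T3=9  T4=32
Waiting times: T1=15, T2=13, T3=6, T4=20
Average waiting = (15+13+6+20) / 4 = 54/4 = 13.50

13.50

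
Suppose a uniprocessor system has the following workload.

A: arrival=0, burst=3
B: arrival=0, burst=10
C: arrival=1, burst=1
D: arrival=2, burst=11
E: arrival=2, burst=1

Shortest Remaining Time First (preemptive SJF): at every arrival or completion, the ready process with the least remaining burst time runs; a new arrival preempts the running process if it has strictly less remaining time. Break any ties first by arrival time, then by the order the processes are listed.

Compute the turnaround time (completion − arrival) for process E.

1

Timeline: | A 0-1 | C 1-2 | E 2-3 | A 3-5 | B 5-15 | D 15-26 |
Completion: A=5  B=15  C=2  D=26  E=3
Turnaround (C−A): A=5  B=15  C=1  D=24  E=1
Turnaround(E) = completion − arrival = 3 − 2 = 1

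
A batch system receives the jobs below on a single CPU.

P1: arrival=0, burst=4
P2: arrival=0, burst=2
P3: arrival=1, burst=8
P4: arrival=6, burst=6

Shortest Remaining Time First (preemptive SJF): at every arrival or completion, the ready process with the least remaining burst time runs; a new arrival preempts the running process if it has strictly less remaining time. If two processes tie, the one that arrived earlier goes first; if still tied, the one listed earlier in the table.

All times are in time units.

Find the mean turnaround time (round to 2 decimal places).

Schedule: | P2 0-2 | P1 2-6 | P4 6-12 | P3 12-20 |
Completion: P1=6  P2=2  P3=20  P4=12
Turnaround times: P1=6, P2=2, P3=19, P4=6
Average turnaround = (6+2+19+6) / 4 = 33/4 = 8.25

8.25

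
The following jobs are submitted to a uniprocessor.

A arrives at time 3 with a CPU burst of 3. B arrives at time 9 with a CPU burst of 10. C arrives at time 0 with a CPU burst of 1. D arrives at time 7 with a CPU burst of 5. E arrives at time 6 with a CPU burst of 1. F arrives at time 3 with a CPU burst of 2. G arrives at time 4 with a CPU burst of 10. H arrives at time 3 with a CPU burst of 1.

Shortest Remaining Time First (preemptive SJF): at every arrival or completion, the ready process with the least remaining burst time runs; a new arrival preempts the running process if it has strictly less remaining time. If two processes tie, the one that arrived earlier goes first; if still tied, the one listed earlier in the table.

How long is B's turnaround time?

Timeline: | C 0-1 | idle 1-3 | H 3-4 | F 4-6 | E 6-7 | A 7-10 | D 10-15 | G 15-25 | B 25-35 |
Completion: A=10  B=35  C=1  D=15  E=7  F=6  G=25  H=4
Turnaround(B) = completion − arrival = 35 − 9 = 26

26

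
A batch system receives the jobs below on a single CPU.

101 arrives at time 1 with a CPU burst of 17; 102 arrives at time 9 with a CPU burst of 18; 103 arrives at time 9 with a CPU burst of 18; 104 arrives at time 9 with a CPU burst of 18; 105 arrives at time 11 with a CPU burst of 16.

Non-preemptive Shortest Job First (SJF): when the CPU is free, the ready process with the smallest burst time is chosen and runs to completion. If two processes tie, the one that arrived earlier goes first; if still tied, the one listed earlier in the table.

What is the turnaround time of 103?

Timeline: | idle 0-1 | 101 1-18 | 105 18-34 | 102 34-52 | 103 52-70 | 104 70-88 |
Completion: 101=18  102=52  103=70  104=88  105=34
Turnaround (C−A): 101=17  102=43  103=61  104=79  105=23
Turnaround(103) = completion − arrival = 70 − 9 = 61

61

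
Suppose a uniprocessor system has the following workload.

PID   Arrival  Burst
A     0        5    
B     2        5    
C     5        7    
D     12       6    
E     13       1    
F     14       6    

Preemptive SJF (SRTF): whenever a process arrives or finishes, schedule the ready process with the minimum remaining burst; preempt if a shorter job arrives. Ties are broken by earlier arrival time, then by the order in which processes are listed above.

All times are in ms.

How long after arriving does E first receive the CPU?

0

Timeline: | A 0-5 | B 5-10 | C 10-13 | E 13-14 | C 14-18 | D 18-24 | F 24-30 |
Completion: A=5  B=10  C=18  D=24  E=14  F=30
Turnaround (C−A): A=5  B=8  C=13  D=12  E=1  F=16
Response(E) = first start − arrival = 13 − 13 = 0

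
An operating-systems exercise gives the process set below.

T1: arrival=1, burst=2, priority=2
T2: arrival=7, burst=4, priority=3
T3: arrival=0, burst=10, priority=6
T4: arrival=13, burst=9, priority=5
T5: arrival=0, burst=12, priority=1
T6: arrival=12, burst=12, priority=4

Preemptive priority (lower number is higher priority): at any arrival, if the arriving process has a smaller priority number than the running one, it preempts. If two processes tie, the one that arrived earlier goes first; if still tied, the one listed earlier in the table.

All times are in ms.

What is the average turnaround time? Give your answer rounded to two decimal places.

Timeline: | T5 0-12 | T1 12-14 | T2 14-18 | T6 18-30 | T4 30-39 | T3 39-49 |
Completion: T1=14  T2=18  T3=49  T4=39  T5=12  T6=30
Turnaround times: T1=13, T2=11, T3=49, T4=26, T5=12, T6=18
Average turnaround = (13+11+49+26+12+18) / 6 = 129/6 = 21.50

21.50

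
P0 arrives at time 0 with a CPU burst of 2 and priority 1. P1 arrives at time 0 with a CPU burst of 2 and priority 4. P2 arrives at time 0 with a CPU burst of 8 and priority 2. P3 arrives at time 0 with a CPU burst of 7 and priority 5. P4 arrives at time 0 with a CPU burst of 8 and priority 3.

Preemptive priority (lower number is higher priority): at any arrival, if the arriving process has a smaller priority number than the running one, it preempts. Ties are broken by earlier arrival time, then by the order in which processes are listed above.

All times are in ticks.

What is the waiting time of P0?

0

Gantt: | P0 0-2 | P2 2-10 | P4 10-18 | P1 18-20 | P3 20-27 |
Completion: P0=2  P1=20  P2=10  P3=27  P4=18
Waiting(P0) = turnaround − burst = 2 − 2 = 0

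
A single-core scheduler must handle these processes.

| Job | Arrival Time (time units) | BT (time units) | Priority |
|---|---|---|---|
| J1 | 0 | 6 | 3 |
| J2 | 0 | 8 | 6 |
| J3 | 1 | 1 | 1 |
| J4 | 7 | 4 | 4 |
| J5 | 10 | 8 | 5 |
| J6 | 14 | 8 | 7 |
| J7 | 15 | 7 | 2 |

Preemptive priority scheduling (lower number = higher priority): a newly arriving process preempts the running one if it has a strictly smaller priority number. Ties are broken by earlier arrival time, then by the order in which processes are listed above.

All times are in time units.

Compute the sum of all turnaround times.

Schedule: | J1 0-1 | J3 1-2 | J1 2-7 | J4 7-11 | J5 11-15 | J7 15-22 | J5 22-26 | J2 26-34 | J6 34-42 |
Completion: J1=7  J2=34  J3=2  J4=11  J5=26  J6=42  J7=22
Turnaround (C−A): J1=7  J2=34  J3=1  J4=4  J5=16  J6=28  J7=7
Turnaround = completion − arrival: J1=7, J2=34, J3=1, J4=4, J5=16, J6=28, J7=7
Total turnaround = 7 + 34 + 1 + 4 + 16 + 28 + 7 = 97

97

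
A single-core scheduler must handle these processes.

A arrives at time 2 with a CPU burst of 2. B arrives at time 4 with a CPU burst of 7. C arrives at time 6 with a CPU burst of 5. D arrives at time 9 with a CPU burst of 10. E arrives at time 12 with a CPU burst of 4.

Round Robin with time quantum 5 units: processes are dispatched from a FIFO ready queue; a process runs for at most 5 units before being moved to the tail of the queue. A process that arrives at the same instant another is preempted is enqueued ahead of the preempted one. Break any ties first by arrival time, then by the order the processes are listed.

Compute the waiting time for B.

10

Gantt: | idle 0-2 | A 2-4 | B 4-9 | C 9-14 | D 14-19 | B 19-21 | E 21-25 | D 25-30 |
Completion: A=4  B=21  C=14  D=30  E=25
Waiting(B) = turnaround − burst = 17 − 7 = 10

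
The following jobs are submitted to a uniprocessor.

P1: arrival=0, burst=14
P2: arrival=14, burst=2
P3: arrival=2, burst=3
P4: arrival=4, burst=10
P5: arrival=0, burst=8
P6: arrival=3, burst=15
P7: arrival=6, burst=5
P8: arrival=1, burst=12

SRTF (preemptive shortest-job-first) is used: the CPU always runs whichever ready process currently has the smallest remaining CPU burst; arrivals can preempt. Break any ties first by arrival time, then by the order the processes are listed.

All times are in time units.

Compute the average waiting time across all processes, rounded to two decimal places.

Gantt: | P5 0-2 | P3 2-5 | P5 5-11 | P7 11-16 | P2 16-18 | P4 18-28 | P8 28-40 | P1 40-54 | P6 54-69 |
Completion: P1=54  P2=18  P3=5  P4=28  P5=11  P6=69  P7=16  P8=40
Waiting times: P1=40, P2=2, P3=0, P4=14, P5=3, P6=51, P7=5, P8=27
Average waiting = (40+2+0+14+3+51+5+27) / 8 = 142/8 = 17.75

17.75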